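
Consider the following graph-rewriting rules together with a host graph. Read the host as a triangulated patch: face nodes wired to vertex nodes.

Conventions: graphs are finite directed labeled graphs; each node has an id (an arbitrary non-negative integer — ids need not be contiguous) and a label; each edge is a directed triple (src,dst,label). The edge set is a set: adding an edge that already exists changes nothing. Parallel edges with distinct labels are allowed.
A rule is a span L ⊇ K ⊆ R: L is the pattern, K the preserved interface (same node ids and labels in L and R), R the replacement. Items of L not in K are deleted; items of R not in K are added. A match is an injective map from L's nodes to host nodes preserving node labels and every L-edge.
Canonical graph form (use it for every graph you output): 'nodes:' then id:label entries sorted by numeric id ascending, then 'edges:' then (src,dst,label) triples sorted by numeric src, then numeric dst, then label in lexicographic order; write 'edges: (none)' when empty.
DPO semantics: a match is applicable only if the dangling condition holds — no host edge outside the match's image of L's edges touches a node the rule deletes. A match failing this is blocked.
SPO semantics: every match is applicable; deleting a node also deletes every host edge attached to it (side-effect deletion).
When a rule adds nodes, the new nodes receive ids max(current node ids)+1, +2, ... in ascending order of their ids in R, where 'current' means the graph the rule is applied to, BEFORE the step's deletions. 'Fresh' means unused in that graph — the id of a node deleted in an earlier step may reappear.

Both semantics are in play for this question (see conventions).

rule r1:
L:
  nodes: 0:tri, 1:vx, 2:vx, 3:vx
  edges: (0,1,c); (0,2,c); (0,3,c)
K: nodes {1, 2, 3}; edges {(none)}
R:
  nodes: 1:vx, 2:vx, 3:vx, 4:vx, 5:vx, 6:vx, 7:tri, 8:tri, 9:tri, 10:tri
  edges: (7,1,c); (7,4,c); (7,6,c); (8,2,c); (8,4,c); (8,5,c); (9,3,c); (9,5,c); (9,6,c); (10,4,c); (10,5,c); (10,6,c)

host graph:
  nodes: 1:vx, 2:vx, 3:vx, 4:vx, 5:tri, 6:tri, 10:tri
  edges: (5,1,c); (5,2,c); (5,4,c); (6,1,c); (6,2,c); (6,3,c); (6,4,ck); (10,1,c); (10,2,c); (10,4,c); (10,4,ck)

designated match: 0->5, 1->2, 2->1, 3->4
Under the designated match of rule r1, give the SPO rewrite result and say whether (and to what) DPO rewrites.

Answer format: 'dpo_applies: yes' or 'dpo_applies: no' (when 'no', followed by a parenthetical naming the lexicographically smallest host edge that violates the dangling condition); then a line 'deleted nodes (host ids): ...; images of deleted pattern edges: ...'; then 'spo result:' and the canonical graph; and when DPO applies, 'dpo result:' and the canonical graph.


dpo_applies: yes
deleted nodes (host ids): 5; images of deleted pattern edges: (5,1,c); (5,2,c); (5,4,c)
spo result:
nodes: 1:vx, 2:vx, 3:vx, 4:vx, 6:tri, 10:tri, 11:vx, 12:vx, 13:vx, 14:tri, 15:tri, 16:tri, 17:tri
edges: (6,1,c); (6,2,c); (6,3,c); (6,4,ck); (10,1,c); (10,2,c); (10,4,c); (10,4,ck); (14,2,c); (14,11,c); (14,13,c); (15,1,c); (15,11,c); (15,12,c); (16,4,c); (16,12,c); (16,13,c); (17,11,c); (17,12,c); (17,13,c)
dpo result:
nodes: 1:vx, 2:vx, 3:vx, 4:vx, 6:tri, 10:tri, 11:vx, 12:vx, 13:vx, 14:tri, 15:tri, 16:tri, 17:tri
edges: (6,1,c); (6,2,c); (6,3,c); (6,4,ck); (10,1,c); (10,2,c); (10,4,c); (10,4,ck); (14,2,c); (14,11,c); (14,13,c); (15,1,c); (15,11,c); (15,12,c); (16,4,c); (16,12,c); (16,13,c); (17,11,c); (17,12,c); (17,13,c)


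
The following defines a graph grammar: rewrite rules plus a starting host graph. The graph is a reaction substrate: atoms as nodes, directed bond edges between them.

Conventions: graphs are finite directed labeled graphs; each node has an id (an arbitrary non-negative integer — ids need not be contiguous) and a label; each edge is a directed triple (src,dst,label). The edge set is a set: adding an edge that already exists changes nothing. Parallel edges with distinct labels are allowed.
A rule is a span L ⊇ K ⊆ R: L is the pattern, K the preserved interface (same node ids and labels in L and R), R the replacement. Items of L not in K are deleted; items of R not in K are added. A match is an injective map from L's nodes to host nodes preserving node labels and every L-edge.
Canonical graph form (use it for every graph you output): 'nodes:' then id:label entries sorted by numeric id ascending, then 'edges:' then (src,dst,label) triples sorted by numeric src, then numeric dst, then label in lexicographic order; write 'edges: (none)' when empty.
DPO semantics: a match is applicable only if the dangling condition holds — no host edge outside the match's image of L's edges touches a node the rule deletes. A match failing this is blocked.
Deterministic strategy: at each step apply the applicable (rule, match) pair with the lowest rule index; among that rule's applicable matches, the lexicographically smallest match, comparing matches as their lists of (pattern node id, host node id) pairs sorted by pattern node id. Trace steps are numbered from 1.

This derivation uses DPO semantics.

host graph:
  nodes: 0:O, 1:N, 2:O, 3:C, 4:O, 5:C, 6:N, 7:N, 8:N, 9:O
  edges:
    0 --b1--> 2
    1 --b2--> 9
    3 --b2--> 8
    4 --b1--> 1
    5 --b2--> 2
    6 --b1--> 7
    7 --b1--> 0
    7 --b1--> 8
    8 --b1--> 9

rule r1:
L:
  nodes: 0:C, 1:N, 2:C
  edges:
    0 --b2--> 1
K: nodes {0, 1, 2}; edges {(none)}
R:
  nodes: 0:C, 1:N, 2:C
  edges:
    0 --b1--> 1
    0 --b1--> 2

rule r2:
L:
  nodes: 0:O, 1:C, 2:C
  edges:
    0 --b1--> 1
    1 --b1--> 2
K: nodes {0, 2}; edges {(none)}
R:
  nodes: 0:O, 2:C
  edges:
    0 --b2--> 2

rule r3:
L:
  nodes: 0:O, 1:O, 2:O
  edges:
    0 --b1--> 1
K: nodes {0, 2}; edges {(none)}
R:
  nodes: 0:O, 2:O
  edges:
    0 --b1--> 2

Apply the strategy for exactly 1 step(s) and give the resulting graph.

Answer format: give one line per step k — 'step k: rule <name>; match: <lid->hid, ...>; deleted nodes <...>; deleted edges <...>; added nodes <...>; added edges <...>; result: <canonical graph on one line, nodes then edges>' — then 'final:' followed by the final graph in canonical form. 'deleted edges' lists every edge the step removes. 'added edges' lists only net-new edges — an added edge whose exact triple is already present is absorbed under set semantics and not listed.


step 1: rule r1; match: 0->3, 1->8, 2->5; deleted nodes (none); deleted edges (3,8,b2); added nodes (none); added edges (3,5,b1); (3,8,b1); result: nodes: 0:O, 1:N, 2:O, 3:C, 4:O, 5:C, 6:N, 7:N, 8:N, 9:O edges: (0,2,b1); (1,9,b2); (3,5,b1); (3,8,b1); (4,1,b1); (5,2,b2); (6,7,b1); (7,0,b1); (7,8,b1); (8,9,b1)
final:
nodes: 0:O, 1:N, 2:O, 3:C, 4:O, 5:C, 6:N, 7:N, 8:N, 9:O
edges: (0,2,b1); (1,9,b2); (3,5,b1); (3,8,b1); (4,1,b1); (5,2,b2); (6,7,b1); (7,0,b1); (7,8,b1); (8,9,b1)


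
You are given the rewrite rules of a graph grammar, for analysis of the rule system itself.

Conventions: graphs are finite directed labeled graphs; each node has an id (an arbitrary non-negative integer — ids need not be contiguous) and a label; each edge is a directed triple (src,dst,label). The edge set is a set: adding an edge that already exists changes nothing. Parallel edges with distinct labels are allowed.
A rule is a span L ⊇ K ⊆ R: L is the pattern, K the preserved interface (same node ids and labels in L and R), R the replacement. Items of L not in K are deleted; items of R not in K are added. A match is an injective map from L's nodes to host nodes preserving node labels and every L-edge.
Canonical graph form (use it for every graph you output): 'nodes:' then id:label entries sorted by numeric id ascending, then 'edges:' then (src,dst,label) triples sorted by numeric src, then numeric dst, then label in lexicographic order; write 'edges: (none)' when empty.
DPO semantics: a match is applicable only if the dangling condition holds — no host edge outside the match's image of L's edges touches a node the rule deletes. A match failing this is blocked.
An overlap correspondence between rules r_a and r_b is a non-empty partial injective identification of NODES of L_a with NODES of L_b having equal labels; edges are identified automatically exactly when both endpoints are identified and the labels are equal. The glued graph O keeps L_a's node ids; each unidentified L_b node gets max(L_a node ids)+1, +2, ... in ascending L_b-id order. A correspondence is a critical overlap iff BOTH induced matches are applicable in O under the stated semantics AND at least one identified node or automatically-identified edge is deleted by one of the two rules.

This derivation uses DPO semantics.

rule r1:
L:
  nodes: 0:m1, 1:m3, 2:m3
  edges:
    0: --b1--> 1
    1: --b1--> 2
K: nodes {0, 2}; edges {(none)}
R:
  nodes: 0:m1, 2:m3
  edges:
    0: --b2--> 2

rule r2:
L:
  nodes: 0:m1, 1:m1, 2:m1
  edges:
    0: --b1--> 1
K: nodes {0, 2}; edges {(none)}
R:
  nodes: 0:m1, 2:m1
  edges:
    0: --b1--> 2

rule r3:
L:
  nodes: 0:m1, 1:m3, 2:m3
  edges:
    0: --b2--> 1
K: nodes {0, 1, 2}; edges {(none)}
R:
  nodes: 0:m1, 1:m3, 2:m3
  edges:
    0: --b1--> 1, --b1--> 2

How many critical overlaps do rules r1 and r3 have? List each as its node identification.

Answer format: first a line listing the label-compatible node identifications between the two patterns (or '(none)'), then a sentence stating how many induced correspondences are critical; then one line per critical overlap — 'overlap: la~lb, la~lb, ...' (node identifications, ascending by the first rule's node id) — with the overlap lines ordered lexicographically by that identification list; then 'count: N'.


label-compatible node identifications between L(r1) and L(r3): 0~0, 1~1, 1~2, 2~1, 2~2
4 of the induced correspondences are critical overlaps of r1 and r3.
overlap: 0~0, 1~2
overlap: 0~0, 1~2, 2~1
overlap: 1~2
overlap: 1~2, 2~1
count: 4


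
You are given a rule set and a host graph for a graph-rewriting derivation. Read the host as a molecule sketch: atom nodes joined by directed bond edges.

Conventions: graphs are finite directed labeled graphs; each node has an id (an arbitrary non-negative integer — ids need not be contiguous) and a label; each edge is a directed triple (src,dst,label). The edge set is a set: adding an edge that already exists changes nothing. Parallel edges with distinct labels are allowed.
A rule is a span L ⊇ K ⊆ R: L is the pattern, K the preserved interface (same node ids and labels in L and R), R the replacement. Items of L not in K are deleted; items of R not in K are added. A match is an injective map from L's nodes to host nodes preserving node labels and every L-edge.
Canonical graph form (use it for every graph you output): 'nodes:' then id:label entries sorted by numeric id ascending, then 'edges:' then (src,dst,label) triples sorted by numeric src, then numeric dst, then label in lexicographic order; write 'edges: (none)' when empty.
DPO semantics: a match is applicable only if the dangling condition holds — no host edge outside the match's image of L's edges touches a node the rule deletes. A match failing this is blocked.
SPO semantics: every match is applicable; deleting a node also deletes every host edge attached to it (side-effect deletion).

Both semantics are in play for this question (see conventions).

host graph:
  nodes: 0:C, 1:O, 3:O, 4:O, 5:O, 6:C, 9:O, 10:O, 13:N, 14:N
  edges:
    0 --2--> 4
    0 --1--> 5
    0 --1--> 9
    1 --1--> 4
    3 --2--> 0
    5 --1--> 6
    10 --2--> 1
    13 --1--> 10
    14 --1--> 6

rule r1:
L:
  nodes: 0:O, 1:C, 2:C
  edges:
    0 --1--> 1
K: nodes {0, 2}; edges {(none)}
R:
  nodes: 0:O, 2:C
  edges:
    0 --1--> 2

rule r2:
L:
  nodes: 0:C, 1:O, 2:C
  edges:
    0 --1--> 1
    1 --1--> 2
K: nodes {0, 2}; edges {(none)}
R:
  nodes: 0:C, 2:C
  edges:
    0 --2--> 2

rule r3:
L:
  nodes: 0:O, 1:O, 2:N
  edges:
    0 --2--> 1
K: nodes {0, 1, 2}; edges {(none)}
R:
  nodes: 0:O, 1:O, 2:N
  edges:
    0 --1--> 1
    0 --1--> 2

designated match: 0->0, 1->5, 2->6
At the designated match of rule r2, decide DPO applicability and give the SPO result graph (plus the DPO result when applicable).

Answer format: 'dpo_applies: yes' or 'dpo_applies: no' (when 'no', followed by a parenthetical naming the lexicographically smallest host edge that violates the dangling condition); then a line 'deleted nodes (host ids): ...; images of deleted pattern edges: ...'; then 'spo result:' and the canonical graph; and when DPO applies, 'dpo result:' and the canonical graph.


dpo_applies: yes
deleted nodes (host ids): 5; images of deleted pattern edges: (0,5,1); (5,6,1)
spo result:
nodes: 0:C, 1:O, 3:O, 4:O, 6:C, 9:O, 10:O, 13:N, 14:N
edges: (0,4,2); (0,6,2); (0,9,1); (1,4,1); (3,0,2); (10,1,2); (13,10,1); (14,6,1)
dpo result:
nodes: 0:C, 1:O, 3:O, 4:O, 6:C, 9:O, 10:O, 13:N, 14:N
edges: (0,4,2); (0,6,2); (0,9,1); (1,4,1); (3,0,2); (10,1,2); (13,10,1); (14,6,1)


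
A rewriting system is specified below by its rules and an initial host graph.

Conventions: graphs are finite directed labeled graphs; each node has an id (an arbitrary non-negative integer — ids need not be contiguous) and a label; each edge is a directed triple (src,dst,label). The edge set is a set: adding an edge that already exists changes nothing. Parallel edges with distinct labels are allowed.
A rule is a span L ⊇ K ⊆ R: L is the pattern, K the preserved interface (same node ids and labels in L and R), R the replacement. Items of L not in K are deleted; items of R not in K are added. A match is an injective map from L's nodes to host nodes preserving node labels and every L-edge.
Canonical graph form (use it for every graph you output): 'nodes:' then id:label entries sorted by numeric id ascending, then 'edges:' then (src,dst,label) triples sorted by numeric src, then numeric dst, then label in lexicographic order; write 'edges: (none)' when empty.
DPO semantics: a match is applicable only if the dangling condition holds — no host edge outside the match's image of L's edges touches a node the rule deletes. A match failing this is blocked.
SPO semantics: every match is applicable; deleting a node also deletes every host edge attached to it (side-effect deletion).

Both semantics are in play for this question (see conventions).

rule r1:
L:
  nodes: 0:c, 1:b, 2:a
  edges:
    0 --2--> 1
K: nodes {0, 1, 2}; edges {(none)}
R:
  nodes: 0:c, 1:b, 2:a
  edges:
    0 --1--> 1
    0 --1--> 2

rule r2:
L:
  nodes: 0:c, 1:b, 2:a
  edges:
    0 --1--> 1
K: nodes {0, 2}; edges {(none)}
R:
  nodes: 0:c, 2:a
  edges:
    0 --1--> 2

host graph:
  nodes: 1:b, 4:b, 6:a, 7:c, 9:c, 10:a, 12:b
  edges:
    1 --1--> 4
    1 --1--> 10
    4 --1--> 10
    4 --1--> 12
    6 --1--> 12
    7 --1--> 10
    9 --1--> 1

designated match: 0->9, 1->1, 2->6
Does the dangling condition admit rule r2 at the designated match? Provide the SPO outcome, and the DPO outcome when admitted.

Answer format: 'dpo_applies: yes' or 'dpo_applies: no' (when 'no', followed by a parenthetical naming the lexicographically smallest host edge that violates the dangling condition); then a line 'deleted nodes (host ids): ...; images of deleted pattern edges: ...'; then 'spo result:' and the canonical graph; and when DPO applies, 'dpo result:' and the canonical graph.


dpo_applies: no
(the rule deletes node 1, which keeps host edge (1,4,1) outside the match image — the dangling condition fails, DPO blocks; SPO proceeds and side-deletes such edges)
deleted nodes (host ids): 1; images of deleted pattern edges: (9,1,1)
spo result:
nodes: 4:b, 6:a, 7:c, 9:c, 10:a, 12:b
edges: (4,10,1); (4,12,1); (6,12,1); (7,10,1); (9,6,1)


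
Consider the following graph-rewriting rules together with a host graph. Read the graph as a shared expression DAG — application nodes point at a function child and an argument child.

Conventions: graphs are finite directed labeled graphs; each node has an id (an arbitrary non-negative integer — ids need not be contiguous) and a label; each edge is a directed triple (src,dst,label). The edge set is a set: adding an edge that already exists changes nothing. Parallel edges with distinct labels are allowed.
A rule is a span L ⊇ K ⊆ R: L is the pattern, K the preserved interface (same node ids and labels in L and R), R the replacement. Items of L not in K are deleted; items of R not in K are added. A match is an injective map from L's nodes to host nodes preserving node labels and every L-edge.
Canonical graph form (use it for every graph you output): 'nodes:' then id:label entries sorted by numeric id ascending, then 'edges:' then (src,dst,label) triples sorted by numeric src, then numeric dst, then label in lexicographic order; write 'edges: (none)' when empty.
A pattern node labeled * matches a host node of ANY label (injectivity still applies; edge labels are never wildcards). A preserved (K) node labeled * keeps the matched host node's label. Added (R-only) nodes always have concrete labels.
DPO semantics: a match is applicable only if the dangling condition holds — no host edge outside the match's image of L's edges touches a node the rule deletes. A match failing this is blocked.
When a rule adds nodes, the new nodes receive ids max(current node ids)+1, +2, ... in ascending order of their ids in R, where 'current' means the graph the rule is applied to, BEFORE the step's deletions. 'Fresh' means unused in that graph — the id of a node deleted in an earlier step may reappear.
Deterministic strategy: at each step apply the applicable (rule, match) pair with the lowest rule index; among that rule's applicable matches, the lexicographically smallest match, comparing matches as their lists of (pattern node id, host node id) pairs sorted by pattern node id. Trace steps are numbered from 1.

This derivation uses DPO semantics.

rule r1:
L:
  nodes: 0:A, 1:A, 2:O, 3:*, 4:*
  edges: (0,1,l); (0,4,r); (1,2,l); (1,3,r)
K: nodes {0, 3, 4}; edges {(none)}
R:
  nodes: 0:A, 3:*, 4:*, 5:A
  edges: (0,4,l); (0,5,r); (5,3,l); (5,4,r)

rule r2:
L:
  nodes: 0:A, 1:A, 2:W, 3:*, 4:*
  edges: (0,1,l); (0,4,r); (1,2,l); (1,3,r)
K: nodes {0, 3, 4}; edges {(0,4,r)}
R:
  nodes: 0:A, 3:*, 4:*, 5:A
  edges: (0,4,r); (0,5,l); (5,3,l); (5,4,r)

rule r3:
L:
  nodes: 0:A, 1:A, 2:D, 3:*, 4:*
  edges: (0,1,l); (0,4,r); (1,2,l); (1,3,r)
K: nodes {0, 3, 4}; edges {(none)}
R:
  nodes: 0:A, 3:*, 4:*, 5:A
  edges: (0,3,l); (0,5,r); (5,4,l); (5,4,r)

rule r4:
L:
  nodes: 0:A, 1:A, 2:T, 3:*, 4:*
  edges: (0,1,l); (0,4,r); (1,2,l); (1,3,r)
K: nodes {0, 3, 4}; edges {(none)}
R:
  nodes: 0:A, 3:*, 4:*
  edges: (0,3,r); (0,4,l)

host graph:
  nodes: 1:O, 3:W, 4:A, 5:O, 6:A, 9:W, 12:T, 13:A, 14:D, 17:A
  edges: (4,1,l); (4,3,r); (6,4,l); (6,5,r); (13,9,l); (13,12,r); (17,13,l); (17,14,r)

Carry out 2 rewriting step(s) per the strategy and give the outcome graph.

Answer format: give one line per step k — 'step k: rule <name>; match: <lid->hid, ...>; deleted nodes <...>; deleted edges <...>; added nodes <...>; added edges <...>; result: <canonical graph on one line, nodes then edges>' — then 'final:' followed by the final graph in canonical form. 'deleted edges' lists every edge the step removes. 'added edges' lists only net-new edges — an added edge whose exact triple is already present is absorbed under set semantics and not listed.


step 1: rule r1; match: 0->6, 1->4, 2->1, 3->3, 4->5; deleted nodes 1, 4; deleted edges (4,1,l); (4,3,r); (6,4,l); (6,5,r); added nodes 18; added edges (6,5,l); (6,18,r); (18,3,l); (18,5,r); result: nodes: 3:W, 5:O, 6:A, 9:W, 12:T, 13:A, 14:D, 17:A, 18:A edges: (6,5,l); (6,18,r); (13,9,l); (13,12,r); (17,13,l); (17,14,r); (18,3,l); (18,5,r)
step 2: rule r2; match: 0->17, 1->13, 2->9, 3->12, 4->14; deleted nodes 9, 13; deleted edges (13,9,l); (13,12,r); (17,13,l); added nodes 19; added edges (17,19,l); (19,12,l); (19,14,r); result: nodes: 3:W, 5:O, 6:A, 12:T, 14:D, 17:A, 18:A, 19:A edges: (6,5,l); (6,18,r); (17,14,r); (17,19,l); (18,3,l); (18,5,r); (19,12,l); (19,14,r)
final:
nodes: 3:W, 5:O, 6:A, 12:T, 14:D, 17:A, 18:A, 19:A
edges: (6,5,l); (6,18,r); (17,14,r); (17,19,l); (18,3,l); (18,5,r); (19,12,l); (19,14,r)


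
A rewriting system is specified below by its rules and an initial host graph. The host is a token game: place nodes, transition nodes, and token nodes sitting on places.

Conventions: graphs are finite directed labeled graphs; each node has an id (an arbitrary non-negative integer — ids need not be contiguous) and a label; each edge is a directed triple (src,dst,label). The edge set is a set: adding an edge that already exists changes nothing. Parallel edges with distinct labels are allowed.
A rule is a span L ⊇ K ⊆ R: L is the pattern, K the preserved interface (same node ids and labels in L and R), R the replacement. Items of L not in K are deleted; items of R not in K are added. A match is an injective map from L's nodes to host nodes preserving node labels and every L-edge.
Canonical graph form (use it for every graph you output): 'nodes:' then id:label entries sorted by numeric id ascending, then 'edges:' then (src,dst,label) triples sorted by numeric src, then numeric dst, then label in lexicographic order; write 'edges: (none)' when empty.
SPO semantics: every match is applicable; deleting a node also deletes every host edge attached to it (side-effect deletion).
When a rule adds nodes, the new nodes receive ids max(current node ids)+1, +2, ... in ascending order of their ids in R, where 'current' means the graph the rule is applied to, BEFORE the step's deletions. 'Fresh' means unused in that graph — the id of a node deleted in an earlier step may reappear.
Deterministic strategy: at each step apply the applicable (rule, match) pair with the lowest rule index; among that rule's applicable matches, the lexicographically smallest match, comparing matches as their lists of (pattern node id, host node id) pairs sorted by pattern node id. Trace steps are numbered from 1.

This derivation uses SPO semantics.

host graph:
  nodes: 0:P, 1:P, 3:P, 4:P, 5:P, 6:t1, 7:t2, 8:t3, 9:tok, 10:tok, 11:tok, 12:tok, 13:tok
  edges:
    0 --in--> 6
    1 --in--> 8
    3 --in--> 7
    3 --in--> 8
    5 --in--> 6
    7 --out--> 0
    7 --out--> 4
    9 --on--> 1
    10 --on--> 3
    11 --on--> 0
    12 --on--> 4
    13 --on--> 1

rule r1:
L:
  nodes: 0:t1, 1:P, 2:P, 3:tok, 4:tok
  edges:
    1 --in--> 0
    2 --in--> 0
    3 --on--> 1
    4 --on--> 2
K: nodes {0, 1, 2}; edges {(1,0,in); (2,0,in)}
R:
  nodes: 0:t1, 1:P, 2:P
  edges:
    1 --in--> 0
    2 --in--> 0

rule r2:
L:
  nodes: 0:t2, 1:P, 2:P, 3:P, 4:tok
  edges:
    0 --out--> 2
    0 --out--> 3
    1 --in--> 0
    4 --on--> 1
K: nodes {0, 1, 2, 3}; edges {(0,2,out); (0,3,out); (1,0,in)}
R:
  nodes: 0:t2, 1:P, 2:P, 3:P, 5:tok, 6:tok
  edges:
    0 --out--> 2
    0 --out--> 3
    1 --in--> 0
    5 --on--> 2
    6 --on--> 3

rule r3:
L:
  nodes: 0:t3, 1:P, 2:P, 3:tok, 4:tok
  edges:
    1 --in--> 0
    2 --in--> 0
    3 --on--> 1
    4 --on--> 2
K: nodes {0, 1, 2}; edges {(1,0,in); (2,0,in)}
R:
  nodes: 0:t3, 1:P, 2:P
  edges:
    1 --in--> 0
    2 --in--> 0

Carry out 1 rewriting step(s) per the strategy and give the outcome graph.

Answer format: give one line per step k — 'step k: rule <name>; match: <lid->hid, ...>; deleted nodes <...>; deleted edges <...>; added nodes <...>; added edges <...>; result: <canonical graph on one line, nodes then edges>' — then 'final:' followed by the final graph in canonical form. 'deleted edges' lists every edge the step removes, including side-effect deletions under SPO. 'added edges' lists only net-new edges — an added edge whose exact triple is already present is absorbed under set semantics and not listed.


step 1: rule r2; match: 0->7, 1->3, 2->0, 3->4, 4->10; deleted nodes 10; deleted edges (10,3,on); added nodes 14, 15; added edges (14,0,on); (15,4,on); result: nodes: 0:P, 1:P, 3:P, 4:P, 5:P, 6:t1, 7:t2, 8:t3, 9:tok, 11:tok, 12:tok, 13:tok, 14:tok, 15:tok edges: (0,6,in); (1,8,in); (3,7,in); (3,8,in); (5,6,in); (7,0,out); (7,4,out); (9,1,on); (11,0,on); (12,4,on); (13,1,on); (14,0,on); (15,4,on)
final:
nodes: 0:P, 1:P, 3:P, 4:P, 5:P, 6:t1, 7:t2, 8:t3, 9:tok, 11:tok, 12:tok, 13:tok, 14:tok, 15:tok
edges: (0,6,in); (1,8,in); (3,7,in); (3,8,in); (5,6,in); (7,0,out); (7,4,out); (9,1,on); (11,0,on); (12,4,on); (13,1,on); (14,0,on); (15,4,on)


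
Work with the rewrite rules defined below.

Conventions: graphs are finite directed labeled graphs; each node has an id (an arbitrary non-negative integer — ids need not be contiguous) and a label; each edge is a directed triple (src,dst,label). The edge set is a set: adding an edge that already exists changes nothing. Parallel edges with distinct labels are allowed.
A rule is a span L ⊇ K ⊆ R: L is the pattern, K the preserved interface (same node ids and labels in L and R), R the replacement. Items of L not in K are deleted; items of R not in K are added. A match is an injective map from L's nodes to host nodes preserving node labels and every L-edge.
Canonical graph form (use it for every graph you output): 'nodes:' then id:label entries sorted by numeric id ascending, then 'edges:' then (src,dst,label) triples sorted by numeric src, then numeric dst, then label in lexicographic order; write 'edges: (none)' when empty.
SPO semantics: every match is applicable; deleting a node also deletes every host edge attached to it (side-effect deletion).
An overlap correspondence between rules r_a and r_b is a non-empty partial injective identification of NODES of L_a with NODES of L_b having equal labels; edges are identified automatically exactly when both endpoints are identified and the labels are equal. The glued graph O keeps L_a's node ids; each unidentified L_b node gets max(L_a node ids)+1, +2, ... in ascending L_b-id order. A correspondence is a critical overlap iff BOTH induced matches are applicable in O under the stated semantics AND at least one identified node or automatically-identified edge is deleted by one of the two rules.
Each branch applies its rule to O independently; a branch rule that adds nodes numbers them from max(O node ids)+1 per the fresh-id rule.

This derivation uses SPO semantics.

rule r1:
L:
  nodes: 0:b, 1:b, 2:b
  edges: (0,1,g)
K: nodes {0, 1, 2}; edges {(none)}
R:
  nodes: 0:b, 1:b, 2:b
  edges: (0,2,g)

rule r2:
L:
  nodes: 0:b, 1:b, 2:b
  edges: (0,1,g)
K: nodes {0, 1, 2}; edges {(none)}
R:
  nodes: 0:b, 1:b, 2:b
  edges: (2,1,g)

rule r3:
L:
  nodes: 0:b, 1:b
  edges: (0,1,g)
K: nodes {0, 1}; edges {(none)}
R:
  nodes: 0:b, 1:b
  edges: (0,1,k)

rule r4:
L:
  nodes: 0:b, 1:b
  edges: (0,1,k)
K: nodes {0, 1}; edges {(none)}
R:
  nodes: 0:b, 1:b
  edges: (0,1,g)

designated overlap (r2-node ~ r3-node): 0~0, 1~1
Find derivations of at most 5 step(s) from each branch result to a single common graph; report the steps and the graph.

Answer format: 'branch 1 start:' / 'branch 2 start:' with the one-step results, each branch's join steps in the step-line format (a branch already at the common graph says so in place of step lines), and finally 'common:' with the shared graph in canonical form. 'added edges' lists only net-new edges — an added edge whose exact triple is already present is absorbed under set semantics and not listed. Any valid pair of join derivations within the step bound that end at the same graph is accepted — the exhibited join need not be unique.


branch 1 start:
nodes: 0:b, 1:b, 2:b
edges: (2,1,g)
branch 2 start:
nodes: 0:b, 1:b, 2:b
edges: (0,1,k)
branch 1 step 1: rule r2; match: 0->2, 1->1, 2->0; deleted nodes (none); deleted edges (2,1,g); added nodes (none); added edges (0,1,g); result: nodes: 0:b, 1:b, 2:b edges: (0,1,g)
branch 2 step 1: rule r4; match: 0->0, 1->1; deleted nodes (none); deleted edges (0,1,k); added nodes (none); added edges (0,1,g); result: nodes: 0:b, 1:b, 2:b edges: (0,1,g)
common:
nodes: 0:b, 1:b, 2:b
edges: (0,1,g)


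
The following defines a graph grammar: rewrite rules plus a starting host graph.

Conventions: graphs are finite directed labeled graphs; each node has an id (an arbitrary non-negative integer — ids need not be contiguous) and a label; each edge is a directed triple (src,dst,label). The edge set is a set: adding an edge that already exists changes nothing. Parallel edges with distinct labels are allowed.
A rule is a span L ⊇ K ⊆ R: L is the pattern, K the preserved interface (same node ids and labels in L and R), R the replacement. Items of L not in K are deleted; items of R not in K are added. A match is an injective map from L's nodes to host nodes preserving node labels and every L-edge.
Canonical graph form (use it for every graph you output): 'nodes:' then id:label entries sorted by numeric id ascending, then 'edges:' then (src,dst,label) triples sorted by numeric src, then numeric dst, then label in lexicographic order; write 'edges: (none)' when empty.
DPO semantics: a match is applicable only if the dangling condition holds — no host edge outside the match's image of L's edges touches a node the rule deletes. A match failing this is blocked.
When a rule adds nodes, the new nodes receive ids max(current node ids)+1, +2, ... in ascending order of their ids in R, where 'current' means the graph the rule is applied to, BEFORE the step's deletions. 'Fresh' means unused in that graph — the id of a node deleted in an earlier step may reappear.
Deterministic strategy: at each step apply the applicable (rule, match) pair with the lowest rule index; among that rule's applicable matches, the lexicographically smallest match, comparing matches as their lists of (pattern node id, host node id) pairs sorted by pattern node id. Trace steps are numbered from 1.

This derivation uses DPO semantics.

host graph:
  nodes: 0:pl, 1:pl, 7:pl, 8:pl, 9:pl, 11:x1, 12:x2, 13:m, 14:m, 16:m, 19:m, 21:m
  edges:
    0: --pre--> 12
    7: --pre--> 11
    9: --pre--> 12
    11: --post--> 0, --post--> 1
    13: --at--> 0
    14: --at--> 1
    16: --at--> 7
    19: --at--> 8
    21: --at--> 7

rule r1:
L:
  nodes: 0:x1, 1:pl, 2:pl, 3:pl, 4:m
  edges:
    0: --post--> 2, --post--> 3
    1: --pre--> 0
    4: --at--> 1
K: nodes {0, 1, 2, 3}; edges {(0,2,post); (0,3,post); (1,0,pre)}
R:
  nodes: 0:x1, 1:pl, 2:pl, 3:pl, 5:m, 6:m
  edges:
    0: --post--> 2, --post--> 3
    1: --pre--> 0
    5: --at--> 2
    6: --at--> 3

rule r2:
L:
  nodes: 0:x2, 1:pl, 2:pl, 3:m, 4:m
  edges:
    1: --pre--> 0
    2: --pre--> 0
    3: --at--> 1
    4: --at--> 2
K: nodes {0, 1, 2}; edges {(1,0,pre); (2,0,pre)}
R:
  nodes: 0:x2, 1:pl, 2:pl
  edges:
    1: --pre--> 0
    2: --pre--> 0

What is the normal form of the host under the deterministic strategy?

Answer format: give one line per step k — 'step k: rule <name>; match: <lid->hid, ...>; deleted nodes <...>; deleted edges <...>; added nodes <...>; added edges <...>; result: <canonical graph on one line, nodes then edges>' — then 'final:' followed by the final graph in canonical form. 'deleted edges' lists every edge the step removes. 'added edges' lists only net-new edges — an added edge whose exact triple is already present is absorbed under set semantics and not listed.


step 1: rule r1; match: 0->11, 1->7, 2->0, 3->1, 4->16; deleted nodes 16; deleted edges (16,7,at); added nodes 22, 23; added edges (22,0,at); (23,1,at); result: nodes: 0:pl, 1:pl, 7:pl, 8:pl, 9:pl, 11:x1, 12:x2, 13:m, 14:m, 19:m, 21:m, 22:m, 23:m edges: (0,12,pre); (7,11,pre); (9,12,pre); (11,0,post); (11,1,post); (13,0,at); (14,1,at); (19,8,at); (21,7,at); (22,0,at); (23,1,at)
step 2: rule r1; match: 0->11, 1->7, 2->0, 3->1, 4->21; deleted nodes 21; deleted edges (21,7,at); added nodes 24, 25; added edges (24,0,at); (25,1,at); result: nodes: 0:pl, 1:pl, 7:pl, 8:pl, 9:pl, 11:x1, 12:x2, 13:m, 14:m, 19:m, 22:m, 23:m, 24:m, 25:m edges: (0,12,pre); (7,11,pre); (9,12,pre); (11,0,post); (11,1,post); (13,0,at); (14,1,at); (19,8,at); (22,0,at); (23,1,at); (24,0,at); (25,1,at)
final:
nodes: 0:pl, 1:pl, 7:pl, 8:pl, 9:pl, 11:x1, 12:x2, 13:m, 14:m, 19:m, 22:m, 23:m, 24:m, 25:m
edges: (0,12,pre); (7,11,pre); (9,12,pre); (11,0,post); (11,1,post); (13,0,at); (14,1,at); (19,8,at); (22,0,at); (23,1,at); (24,0,at); (25,1,at)


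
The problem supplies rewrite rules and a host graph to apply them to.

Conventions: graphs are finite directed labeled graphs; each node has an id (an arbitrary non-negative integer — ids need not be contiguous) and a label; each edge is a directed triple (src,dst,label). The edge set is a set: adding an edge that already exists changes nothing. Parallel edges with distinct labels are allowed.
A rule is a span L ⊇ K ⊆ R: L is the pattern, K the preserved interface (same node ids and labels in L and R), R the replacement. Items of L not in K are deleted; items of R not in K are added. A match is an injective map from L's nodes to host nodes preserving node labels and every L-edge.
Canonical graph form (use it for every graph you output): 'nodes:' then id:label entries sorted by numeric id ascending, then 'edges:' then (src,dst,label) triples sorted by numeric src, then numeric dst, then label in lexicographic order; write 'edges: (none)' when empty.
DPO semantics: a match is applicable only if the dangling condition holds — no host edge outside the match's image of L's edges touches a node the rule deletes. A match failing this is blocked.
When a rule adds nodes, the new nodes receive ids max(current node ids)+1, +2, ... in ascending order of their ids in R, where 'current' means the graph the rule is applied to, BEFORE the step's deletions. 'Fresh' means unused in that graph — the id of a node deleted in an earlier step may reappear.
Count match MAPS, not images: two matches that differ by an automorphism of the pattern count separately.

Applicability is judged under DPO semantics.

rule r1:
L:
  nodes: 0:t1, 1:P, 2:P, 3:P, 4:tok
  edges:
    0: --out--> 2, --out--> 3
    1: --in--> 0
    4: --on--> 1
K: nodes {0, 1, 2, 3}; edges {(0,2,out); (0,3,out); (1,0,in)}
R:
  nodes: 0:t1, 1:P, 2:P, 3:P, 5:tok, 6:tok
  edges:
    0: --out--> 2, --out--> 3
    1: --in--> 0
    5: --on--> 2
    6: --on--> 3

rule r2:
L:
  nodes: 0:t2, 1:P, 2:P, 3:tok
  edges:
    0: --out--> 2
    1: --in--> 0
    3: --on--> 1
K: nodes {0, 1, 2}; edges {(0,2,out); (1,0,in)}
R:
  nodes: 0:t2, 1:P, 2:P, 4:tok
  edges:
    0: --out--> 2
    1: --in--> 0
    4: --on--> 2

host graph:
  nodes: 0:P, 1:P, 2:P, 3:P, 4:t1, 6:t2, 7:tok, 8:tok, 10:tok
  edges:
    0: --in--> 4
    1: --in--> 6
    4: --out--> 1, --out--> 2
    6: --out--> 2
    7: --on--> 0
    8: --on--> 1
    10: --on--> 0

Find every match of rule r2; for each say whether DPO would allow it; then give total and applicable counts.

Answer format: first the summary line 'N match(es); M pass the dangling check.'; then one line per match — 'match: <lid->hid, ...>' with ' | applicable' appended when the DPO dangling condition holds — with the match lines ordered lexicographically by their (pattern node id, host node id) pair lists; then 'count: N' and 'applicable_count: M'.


1 match(es); 1 pass the dangling check.
match: 0->6, 1->1, 2->2, 3->8 | applicable
count: 1
applicable_count: 1


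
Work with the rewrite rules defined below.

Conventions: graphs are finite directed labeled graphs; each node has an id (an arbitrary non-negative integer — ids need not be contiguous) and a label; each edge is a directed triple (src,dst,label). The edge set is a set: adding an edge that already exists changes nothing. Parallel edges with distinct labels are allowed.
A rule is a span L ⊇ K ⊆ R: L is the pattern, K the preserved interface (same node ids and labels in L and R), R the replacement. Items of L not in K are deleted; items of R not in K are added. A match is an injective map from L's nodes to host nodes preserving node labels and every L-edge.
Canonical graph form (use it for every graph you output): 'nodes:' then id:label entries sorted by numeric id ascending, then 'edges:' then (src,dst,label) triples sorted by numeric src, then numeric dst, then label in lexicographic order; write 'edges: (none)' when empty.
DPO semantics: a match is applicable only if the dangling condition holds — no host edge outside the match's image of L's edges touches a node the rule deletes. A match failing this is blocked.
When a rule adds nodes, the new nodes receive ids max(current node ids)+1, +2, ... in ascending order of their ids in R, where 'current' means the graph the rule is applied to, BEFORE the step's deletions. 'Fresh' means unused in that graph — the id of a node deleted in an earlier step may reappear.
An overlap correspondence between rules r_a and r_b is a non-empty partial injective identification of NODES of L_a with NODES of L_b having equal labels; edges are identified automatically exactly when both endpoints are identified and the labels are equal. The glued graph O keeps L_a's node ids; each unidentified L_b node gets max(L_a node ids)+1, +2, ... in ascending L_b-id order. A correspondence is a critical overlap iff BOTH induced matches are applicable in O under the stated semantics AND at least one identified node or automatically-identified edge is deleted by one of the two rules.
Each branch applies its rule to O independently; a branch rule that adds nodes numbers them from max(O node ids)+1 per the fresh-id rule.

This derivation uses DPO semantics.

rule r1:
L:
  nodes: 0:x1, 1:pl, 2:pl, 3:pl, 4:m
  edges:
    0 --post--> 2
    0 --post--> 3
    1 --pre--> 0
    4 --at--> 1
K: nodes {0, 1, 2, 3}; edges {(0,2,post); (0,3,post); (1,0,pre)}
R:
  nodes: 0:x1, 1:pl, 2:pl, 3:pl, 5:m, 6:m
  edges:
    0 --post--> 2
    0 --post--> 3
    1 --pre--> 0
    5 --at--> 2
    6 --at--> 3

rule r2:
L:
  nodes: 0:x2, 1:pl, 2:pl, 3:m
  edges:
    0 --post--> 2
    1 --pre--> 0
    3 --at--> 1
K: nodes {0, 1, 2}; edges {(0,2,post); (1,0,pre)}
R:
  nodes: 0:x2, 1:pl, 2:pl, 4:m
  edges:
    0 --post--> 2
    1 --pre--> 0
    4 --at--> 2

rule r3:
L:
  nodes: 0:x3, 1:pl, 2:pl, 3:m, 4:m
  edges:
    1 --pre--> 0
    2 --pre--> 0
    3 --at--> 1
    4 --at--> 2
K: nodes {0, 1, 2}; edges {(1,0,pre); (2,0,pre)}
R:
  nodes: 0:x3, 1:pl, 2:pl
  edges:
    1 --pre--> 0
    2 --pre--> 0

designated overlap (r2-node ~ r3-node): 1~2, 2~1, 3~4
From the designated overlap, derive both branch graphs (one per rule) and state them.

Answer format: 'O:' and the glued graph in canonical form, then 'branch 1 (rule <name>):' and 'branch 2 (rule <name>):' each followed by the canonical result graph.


O:
nodes: 0:x2, 1:pl, 2:pl, 3:m, 4:x3, 5:m
edges: (0,2,post); (1,0,pre); (1,4,pre); (2,4,pre); (3,1,at); (5,2,at)
branch 1 (rule r2):
nodes: 0:x2, 1:pl, 2:pl, 4:x3, 5:m, 6:m
edges: (0,2,post); (1,0,pre); (1,4,pre); (2,4,pre); (5,2,at); (6,2,at)
branch 2 (rule r3):
nodes: 0:x2, 1:pl, 2:pl, 4:x3
edges: (0,2,post); (1,0,pre); (1,4,pre); (2,4,pre)


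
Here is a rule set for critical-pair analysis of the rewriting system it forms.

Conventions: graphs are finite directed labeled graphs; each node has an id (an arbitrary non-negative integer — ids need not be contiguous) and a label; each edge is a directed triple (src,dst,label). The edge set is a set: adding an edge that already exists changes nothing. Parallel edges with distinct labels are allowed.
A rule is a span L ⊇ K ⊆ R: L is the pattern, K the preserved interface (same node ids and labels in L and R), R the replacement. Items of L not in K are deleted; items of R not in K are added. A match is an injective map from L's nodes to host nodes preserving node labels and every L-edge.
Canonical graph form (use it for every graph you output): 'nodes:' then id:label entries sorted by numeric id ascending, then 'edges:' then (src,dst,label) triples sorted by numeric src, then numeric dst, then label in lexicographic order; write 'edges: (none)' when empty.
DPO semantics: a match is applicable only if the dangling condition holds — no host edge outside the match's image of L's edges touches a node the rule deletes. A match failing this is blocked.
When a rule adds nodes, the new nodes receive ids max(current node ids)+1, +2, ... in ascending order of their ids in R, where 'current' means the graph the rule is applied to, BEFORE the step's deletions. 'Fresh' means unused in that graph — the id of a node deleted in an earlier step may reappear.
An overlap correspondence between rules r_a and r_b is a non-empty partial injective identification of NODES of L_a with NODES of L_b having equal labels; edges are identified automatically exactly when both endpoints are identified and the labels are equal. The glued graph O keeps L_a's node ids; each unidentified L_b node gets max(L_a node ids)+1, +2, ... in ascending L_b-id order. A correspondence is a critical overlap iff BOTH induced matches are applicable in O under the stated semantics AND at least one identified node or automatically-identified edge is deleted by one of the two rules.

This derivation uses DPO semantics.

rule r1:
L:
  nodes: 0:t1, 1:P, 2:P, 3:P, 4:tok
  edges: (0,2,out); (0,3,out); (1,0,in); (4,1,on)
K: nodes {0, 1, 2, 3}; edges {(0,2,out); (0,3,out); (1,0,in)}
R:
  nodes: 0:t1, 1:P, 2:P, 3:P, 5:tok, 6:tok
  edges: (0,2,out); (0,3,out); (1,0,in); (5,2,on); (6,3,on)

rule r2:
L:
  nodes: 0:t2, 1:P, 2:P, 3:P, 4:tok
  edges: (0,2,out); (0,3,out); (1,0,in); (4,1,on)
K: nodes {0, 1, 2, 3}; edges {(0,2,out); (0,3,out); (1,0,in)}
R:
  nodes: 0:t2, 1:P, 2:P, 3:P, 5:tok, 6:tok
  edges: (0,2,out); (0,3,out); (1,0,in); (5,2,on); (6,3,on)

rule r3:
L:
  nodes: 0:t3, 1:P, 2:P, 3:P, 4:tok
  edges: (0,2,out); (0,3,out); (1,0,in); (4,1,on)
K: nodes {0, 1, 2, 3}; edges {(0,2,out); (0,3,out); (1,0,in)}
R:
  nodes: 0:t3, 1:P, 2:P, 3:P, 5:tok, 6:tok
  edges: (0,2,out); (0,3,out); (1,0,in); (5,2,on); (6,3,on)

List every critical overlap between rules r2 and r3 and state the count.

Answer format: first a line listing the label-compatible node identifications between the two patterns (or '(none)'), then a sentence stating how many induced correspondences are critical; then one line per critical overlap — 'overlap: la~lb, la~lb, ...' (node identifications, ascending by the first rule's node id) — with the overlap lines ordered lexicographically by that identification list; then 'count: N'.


label-compatible node identifications between L(r2) and L(r3): 1~1, 1~2, 1~3, 2~1, 2~2, 2~3, 3~1, 3~2, 3~3, 4~4
7 of the induced correspondences are critical overlaps of r2 and r3.
overlap: 1~1, 2~2, 3~3, 4~4
overlap: 1~1, 2~2, 4~4
overlap: 1~1, 2~3, 3~2, 4~4
overlap: 1~1, 2~3, 4~4
overlap: 1~1, 3~2, 4~4
overlap: 1~1, 3~3, 4~4
overlap: 1~1, 4~4
count: 7
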